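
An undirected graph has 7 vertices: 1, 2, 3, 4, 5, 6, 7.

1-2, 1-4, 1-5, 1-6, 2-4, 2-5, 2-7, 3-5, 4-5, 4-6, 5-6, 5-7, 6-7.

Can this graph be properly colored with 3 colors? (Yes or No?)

No

1, 4, 5, 6 form a clique, so at least 4 colors are needed.
So 3 colors are not enough.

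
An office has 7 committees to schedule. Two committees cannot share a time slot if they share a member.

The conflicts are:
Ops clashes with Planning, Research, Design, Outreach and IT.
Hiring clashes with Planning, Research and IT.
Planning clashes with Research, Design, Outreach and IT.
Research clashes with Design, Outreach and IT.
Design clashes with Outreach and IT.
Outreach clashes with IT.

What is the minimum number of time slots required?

Ops, Planning, Research, Design, Outreach, IT pairwise conflict, so at least 6 time slots are needed.
6 time slots suffice: time slot 1 → {IT}; time slot 2 → {Research}; time slot 3 → {Planning}; time slot 4 → {Hiring, Outreach}; time slot 5 → {Ops}; time slot 6 → {Design}. No two conflicting committees share a time slot.

6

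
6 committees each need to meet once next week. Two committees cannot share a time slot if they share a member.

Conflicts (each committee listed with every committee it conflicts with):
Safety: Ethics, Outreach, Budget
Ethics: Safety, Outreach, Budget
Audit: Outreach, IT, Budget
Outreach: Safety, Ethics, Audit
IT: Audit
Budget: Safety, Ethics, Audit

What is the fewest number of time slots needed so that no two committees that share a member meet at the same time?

3

Safety, Ethics, Budget all conflict with each other, so at least 3 time slots are needed.
A valid assignment using 3 time slots: Safety=1, Ethics=3, Audit=1, Outreach=2, IT=2, Budget=2. No two conflicting committees share a time slot.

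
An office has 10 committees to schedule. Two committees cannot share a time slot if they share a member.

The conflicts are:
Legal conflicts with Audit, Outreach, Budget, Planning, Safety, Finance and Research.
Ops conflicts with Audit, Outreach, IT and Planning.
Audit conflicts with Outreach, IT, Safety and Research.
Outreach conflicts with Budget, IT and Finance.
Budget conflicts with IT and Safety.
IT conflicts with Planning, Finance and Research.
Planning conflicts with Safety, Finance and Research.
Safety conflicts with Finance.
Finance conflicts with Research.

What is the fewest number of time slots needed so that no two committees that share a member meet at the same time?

Ops, Audit, Outreach, IT are mutually in conflict, so at least 4 time slots are needed.
4 time slots suffice: time slot 1 → {Legal, IT}; time slot 2 → {Outreach, Planning}; time slot 3 → {Audit, Budget, Finance}; time slot 4 → {Ops, Safety, Research}. No two conflicting committees share a time slot.

4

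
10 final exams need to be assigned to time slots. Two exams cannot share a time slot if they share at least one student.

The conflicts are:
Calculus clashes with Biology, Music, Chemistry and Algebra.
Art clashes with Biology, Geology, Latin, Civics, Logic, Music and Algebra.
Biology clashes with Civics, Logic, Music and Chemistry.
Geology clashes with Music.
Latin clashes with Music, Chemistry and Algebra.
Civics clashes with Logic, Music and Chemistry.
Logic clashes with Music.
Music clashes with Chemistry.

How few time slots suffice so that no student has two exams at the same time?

Art, Biology, Civics, Logic, Music are mutually in conflict, so at least 5 time slots are needed.
A valid assignment using 5 time slots: Calculus=4, Art=2, Biology=3, Geology=3, Latin=3, Civics=4, Logic=5, Music=1, Chemistry=2, Algebra=1. No two conflicting exams share a time slot.

5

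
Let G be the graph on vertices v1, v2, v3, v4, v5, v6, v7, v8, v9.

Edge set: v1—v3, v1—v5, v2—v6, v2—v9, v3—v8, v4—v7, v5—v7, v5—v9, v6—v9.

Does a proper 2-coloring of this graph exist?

v2, v6, v9 are mutually adjacent, so at least 3 colors are needed.
So 2 colors are not enough.

No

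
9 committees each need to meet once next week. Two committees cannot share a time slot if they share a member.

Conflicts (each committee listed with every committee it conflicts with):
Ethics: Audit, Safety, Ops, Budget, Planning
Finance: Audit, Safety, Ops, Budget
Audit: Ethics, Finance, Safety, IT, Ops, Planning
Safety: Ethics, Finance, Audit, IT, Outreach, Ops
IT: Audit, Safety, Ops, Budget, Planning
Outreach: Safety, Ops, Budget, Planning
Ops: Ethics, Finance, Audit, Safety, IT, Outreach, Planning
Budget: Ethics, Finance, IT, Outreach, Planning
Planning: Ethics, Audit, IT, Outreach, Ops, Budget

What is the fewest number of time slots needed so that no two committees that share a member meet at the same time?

4

Finance, Audit, Safety, Ops are mutually in conflict, so at least 4 time slots are needed.
Using 4 time slots: Ethics=4, Finance=4, Audit=2, Safety=3, IT=4, Outreach=2, Ops=1, Budget=1, Planning=3. No two conflicting committees share a time slot.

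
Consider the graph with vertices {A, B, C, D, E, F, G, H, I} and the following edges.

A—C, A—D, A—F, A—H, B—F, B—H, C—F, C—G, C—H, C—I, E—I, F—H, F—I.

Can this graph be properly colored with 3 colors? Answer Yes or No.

A, C, F, H are pairwise adjacent (a clique of size 4), so at least 4 colors are needed.
So 3 colors are not enough.

No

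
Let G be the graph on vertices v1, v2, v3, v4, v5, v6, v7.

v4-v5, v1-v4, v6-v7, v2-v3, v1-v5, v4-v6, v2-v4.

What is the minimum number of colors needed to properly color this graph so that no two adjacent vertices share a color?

3

v1, v4, v5 are mutually adjacent, so at least 3 colors are needed.
3 colors suffice: color 1 → {v3, v4, v7}; color 2 → {v2, v5, v6}; color 3 → {v1}. Every edge joins two different colors.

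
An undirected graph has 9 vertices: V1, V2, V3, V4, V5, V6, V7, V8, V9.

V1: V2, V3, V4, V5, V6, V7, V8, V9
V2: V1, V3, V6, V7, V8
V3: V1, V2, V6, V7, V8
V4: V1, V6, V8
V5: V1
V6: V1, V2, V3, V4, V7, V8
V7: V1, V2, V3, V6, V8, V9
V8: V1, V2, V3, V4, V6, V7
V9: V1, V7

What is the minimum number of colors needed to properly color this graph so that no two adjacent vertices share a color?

6

V1, V2, V3, V6, V7, V8 are pairwise adjacent (a clique of size 6), so at least 6 colors are needed.
6 colors suffice: color 1 → {V1}; color 2 → {V5, V8, V9}; color 3 → {V4, V7}; color 4 → {V6}; color 5 → {V3}; color 6 → {V2}. No two adjacent vertices share a color.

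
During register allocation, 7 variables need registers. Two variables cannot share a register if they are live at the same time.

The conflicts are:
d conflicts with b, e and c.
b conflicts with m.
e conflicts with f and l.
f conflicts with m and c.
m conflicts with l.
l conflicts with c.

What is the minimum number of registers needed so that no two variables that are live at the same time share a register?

The cycle d-e-l-m-b-d has odd length 5, so it cannot be 2-colored; at least 3 registers are needed.
Using 3 registers: d=1, b=3, e=2, f=1, m=2, l=1, c=2. No two conflicting variables share a register.

3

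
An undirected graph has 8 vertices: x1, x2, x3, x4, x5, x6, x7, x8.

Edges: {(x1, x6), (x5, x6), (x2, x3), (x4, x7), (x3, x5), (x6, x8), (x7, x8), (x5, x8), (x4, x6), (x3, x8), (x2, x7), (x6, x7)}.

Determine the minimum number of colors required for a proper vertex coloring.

3

x4, x6, x7 are pairwise adjacent, so at least 3 colors are needed.
A valid assignment using 3 colors: x1=2, x2=2, x3=1, x4=2, x5=3, x6=1, x7=3, x8=2. No two adjacent vertices share a color.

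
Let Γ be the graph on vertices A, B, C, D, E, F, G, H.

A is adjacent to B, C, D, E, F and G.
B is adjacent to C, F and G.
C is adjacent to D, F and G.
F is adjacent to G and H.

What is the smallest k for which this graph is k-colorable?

A, B, C, F, G are pairwise adjacent (a clique of size 5), so at least 5 colors are needed.
5 colors suffice: color red → {A, H}; color blue → {D, E, F}; color green → {C}; color yellow → {G}; color purple → {B}. Each edge has distinct colors on its endpoints.

5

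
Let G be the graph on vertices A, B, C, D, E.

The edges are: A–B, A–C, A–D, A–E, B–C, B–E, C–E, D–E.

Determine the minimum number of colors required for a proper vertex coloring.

4

A, B, C, E form a clique, so at least 4 colors are needed.
4 colors suffice: A=2, B=3, C=4, D=3, E=1. No two adjacent vertices share a color.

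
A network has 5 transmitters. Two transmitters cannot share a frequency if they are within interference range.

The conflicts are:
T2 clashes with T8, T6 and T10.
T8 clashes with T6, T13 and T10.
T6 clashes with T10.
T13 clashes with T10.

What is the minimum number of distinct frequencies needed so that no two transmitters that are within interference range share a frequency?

T2, T8, T6, T10 are mutually in conflict, so at least 4 frequencies are needed.
4 frequencies suffice: frequency 1 → {T8}; frequency 2 → {T10}; frequency 3 → {T6, T13}; frequency 4 → {T2}. Every pair that conflicts lands in different frequencies.

4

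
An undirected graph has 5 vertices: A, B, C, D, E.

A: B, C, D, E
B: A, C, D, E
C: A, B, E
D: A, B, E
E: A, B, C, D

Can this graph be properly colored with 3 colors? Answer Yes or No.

A, B, D, E are mutually adjacent (a clique of size 4), so at least 4 colors are needed.
So 3 colors are not enough.

No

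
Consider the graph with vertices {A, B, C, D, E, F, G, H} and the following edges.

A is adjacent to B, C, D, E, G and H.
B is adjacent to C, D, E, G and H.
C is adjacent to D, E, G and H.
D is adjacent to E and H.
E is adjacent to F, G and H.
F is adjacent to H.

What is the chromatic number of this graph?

6

A, B, C, D, E, H form a clique, so at least 6 colors are needed.
6 colors suffice: color 1 → {E}; color 2 → {G, H}; color 3 → {A, F}; color 4 → {B}; color 5 → {C}; color 6 → {D}. Every edge joins two different colors.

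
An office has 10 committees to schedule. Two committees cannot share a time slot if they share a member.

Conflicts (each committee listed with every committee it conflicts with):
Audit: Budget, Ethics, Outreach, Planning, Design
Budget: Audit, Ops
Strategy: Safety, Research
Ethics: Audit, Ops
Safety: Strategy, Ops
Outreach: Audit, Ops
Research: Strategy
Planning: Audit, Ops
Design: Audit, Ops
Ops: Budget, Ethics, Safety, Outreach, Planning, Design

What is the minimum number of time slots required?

2

Audit and Budget conflict, so at least 2 time slots are needed.
2 time slots suffice: time slot 1 → {Audit, Strategy, Ops}; time slot 2 → {Budget, Ethics, Safety, Outreach, Research, Planning, Design}. Every pair that conflicts lands in different time slots.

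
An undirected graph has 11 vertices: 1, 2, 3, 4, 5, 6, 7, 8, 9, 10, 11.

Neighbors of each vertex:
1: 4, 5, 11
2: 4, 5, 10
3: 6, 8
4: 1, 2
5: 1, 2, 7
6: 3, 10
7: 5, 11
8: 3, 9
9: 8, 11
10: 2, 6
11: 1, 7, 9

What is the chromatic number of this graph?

The cycle 3-6-10-2-5-1-11-9-8-3 has odd length 9, so it cannot be 2-colored; at least 3 colors are needed.
3 colors suffice: color red → {3, 4, 5, 10, 11}; color blue → {1, 2, 6, 7, 8}; color green → {9}. Every edge joins two different colors.

3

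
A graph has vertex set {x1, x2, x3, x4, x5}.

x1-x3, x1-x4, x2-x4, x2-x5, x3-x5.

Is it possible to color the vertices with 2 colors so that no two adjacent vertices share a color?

The cycle x2-x5-x3-x1-x4-x2 has odd length 5, so it cannot be 2-colored; at least 3 colors are needed.
So 2 colors are not enough.

No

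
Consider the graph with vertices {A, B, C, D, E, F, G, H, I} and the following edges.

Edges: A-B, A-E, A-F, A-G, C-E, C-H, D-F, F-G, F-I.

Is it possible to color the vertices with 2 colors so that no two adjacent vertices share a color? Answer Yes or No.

A, F, G form a triangle, so at least 3 colors are needed.
So 2 colors are not enough.

No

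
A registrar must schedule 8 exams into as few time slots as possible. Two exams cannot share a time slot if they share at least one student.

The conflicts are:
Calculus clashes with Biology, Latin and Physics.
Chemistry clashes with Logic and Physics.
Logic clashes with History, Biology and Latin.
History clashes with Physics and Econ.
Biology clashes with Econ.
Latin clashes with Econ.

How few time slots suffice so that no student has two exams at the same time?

3

The cycle Calculus-Latin-Logic-Chemistry-Physics-Calculus has odd length 5, so it cannot be 2-colored; at least 3 time slots are needed.
A valid assignment using 3 time slots: Calculus=1, Chemistry=3, Logic=1, History=3, Biology=2, Latin=2, Physics=2, Econ=1. No two conflicting exams share a time slot.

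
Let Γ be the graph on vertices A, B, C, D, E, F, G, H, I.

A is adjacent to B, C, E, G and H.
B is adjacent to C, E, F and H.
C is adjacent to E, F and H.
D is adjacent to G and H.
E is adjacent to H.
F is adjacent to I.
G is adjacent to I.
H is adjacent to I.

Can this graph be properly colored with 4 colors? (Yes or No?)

A, B, C, E, H are pairwise adjacent (a clique of size 5), so at least 5 colors are needed.
So 4 colors are not enough.

No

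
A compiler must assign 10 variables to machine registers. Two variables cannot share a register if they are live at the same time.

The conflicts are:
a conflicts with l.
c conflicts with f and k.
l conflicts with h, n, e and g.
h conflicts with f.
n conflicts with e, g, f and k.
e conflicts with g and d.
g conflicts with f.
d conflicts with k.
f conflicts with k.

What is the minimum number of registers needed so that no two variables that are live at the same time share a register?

l, n, e, g are mutually in conflict, so at least 4 registers are needed.
Using 4 registers: a=2, c=2, l=1, h=2, n=2, e=4, g=3, d=1, f=1, k=3. No two conflicting variables share a register.

4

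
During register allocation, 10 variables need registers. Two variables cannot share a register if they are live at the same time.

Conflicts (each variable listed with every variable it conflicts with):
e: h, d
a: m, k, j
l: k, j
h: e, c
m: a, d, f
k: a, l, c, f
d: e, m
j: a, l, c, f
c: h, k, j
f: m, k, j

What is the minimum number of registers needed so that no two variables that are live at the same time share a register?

The cycle h-c-j-f-m-d-e-h has odd length 7, so it cannot be 2-colored; at least 3 registers are needed.
3 registers suffice: e=3, a=2, l=2, h=1, m=1, k=1, d=2, j=1, c=2, f=2. Every pair that conflicts lands in different registers.

3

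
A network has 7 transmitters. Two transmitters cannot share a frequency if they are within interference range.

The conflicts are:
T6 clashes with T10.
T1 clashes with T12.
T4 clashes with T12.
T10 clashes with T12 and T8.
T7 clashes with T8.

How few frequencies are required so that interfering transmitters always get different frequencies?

2

T1 and T12 conflict, so at least 2 frequencies are needed.
A valid assignment using 2 frequencies: T6=1, T1=2, T4=2, T10=2, T12=1, T7=2, T8=1. No two conflicting transmitters share a frequency.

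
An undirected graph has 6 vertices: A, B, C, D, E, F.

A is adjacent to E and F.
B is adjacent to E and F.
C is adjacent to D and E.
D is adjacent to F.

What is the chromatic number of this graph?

The cycle F-B-E-C-D-F has odd length 5, so it cannot be 2-colored; at least 3 colors are needed.
One proper 3-coloring: A=blue, B=blue, C=green, D=blue, E=red, F=red. Every edge joins two different colors.

3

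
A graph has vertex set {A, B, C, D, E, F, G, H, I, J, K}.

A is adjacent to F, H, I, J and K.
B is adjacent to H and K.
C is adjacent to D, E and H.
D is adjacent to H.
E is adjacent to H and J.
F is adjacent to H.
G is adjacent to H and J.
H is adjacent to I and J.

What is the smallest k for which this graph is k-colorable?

3

A, H, J are pairwise adjacent, so at least 3 colors are needed.
One proper 3-coloring: A=blue, B=blue, C=green, D=blue, E=blue, F=green, G=blue, H=red, I=green, J=green, K=red. Each edge has distinct colors on its endpoints.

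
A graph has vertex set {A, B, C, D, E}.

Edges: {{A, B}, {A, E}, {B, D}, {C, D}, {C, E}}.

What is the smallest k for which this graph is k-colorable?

3

The cycle D-C-E-A-B-D has odd length 5, so it cannot be 2-colored; at least 3 colors are needed.
3 colors suffice: color 1 → {D, E}; color 2 → {A, C}; color 3 → {B}. Every edge joins two different colors.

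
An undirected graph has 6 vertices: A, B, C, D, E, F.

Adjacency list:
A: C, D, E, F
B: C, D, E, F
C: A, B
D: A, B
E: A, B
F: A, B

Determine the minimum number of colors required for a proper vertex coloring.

2

A and D are adjacent, so at least 2 colors are needed.
One proper 2-coloring: A=1, B=1, C=2, D=2, E=2, F=2. Each edge has distinct colors on its endpoints.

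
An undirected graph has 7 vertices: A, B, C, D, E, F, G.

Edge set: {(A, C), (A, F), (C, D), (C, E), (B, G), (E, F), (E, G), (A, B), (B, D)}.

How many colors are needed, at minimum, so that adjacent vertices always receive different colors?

The cycle G-E-F-A-B-G has odd length 5, so it cannot be 2-colored; at least 3 colors are needed.
3 colors suffice: color red → {B, E}; color blue → {A, D, G}; color green → {C, F}. No two adjacent vertices share a color.

3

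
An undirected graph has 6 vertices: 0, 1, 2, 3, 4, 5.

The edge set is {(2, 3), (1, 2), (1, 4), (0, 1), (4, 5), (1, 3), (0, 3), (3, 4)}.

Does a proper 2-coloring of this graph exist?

1, 3, 4 are pairwise adjacent, so at least 3 colors are needed.
So 2 colors are not enough.

No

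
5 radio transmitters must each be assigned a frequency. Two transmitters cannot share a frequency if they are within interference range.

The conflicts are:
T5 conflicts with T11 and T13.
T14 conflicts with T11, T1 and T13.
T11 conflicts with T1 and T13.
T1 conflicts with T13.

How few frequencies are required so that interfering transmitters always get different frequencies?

4

T14, T11, T1, T13 are mutually in conflict, so at least 4 frequencies are needed.
4 frequencies suffice: T5=3, T14=4, T11=2, T1=3, T13=1. Every pair that conflicts lands in different frequencies.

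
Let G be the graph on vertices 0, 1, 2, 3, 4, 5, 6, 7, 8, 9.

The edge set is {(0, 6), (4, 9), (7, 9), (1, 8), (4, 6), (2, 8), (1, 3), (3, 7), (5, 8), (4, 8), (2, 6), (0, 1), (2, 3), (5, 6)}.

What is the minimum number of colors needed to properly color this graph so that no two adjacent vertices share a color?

The cycle 3-1-0-6-2-3 has odd length 5, so it cannot be 2-colored; at least 3 colors are needed.
3 colors suffice: color red → {3, 6, 8, 9}; color blue → {1, 2, 4, 5, 7}; color green → {0}. Each edge has distinct colors on its endpoints.

3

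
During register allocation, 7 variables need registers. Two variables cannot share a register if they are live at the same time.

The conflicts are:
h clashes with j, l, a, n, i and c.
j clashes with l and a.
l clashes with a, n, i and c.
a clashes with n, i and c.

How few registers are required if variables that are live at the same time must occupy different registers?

h, l, a, n all conflict with each other, so at least 4 registers are needed.
4 registers suffice: register 1 → {l}; register 2 → {a}; register 3 → {h}; register 4 → {j, n, i, c}. Every pair that conflicts lands in different registers.

4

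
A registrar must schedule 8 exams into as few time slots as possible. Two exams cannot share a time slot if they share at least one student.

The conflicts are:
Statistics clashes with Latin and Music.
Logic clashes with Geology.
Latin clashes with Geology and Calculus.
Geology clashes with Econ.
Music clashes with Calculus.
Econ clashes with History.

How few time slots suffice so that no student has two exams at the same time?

Logic and Geology conflict, so at least 2 time slots are needed.
2 time slots suffice: time slot 1 → {Statistics, Geology, History, Calculus}; time slot 2 → {Logic, Latin, Music, Econ}. Each listed conflict is separated.

2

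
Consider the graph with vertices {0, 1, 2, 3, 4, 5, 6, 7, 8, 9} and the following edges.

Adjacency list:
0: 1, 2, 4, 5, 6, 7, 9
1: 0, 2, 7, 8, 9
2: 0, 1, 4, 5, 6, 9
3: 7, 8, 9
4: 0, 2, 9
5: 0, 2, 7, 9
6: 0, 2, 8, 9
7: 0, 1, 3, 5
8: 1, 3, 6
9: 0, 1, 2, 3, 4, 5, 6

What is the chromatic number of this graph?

4

0, 1, 2, 9 are pairwise adjacent (a clique of size 4), so at least 4 colors are needed.
4 colors suffice: color a → {0, 8}; color b → {7, 9}; color c → {2, 3}; color d → {1, 4, 5, 6}. Each edge has distinct colors on its endpoints.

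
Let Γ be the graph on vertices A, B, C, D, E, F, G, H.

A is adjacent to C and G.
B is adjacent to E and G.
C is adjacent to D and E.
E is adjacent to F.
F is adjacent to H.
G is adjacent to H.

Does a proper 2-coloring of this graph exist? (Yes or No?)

The cycle E-C-A-G-B-E has odd length 5, so it cannot be 2-colored; at least 3 colors are needed.
So 2 colors are not enough.

No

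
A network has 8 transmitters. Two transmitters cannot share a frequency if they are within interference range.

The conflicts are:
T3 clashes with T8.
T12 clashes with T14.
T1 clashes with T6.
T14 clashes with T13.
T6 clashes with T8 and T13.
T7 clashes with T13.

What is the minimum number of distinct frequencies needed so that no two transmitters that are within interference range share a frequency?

T6 and T13 conflict, so at least 2 frequencies are needed.
2 frequencies suffice: frequency 1 → {T3, T14, T6, T7}; frequency 2 → {T12, T1, T8, T13}. Each listed conflict is separated.

2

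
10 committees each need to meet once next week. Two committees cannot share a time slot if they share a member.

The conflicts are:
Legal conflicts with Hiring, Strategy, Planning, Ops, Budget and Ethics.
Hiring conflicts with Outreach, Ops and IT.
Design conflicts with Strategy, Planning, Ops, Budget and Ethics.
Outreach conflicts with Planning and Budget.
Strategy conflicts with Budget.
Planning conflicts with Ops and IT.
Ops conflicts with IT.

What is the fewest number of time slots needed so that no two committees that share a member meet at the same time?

3

Hiring, Ops, IT all conflict with each other, so at least 3 time slots are needed.
3 time slots suffice: Legal=1, Hiring=3, Design=1, Outreach=1, Strategy=3, Planning=3, Ops=2, IT=1, Budget=2, Ethics=2. Every pair that conflicts lands in different time slots.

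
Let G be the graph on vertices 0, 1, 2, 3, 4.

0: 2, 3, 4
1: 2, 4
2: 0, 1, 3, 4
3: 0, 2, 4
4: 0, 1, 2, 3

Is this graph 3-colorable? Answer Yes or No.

No

0, 2, 3, 4 are mutually adjacent (a clique of size 4), so at least 4 colors are needed.
So 3 colors are not enough.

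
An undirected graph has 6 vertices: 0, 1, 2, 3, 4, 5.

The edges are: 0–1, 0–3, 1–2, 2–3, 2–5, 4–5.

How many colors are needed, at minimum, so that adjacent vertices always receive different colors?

2 and 5 are adjacent, so at least 2 colors are needed.
2 colors suffice: color red → {0, 2, 4}; color blue → {1, 3, 5}. Every edge joins two different colors.

2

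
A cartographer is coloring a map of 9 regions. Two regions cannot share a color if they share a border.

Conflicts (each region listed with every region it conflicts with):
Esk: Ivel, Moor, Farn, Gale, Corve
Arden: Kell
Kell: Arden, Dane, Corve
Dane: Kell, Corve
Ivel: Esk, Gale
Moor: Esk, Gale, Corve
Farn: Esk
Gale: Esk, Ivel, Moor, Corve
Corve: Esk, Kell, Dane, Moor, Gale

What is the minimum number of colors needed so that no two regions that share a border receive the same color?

Esk, Moor, Gale, Corve are mutually in conflict, so at least 4 colors are needed.
4 colors suffice: color 1 → {Esk, Kell}; color 2 → {Arden, Ivel, Farn, Corve}; color 3 → {Dane, Gale}; color 4 → {Moor}. Every pair that conflicts lands in different colors.

4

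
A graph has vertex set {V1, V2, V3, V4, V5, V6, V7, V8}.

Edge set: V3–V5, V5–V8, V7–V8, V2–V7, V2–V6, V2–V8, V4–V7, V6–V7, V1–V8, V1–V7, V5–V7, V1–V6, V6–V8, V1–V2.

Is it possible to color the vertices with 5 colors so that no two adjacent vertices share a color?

Yes

The chromatic number is 5. V1, V2, V6, V7, V8 are mutually adjacent (a clique of size 5), so at least 5 colors are needed.
A valid assignment using 5 colors: V1=4, V2=3, V3=1, V4=2, V5=3, V6=5, V7=1, V8=2.
That is already a proper 5-coloring.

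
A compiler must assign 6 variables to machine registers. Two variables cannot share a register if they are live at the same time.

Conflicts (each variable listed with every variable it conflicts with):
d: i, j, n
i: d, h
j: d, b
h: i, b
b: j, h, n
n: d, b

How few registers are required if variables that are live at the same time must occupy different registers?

3

The cycle n-b-h-i-d-n has odd length 5, so it cannot be 2-colored; at least 3 registers are needed.
3 registers suffice: register 1 → {d, b}; register 2 → {j, h, n}; register 3 → {i}. Each listed conflict is separated.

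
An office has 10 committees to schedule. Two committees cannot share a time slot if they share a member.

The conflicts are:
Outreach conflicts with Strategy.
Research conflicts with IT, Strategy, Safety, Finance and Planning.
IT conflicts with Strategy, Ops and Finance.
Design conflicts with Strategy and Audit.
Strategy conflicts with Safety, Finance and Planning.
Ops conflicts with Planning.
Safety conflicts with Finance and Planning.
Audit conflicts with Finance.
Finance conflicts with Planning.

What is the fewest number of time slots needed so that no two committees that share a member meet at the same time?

5

Research, Strategy, Safety, Finance, Planning are mutually in conflict, so at least 5 time slots are needed.
5 time slots suffice: time slot 1 → {Strategy, Ops, Audit}; time slot 2 → {Outreach, Design, Finance}; time slot 3 → {IT, Planning}; time slot 4 → {Research}; time slot 5 → {Safety}. No two conflicting committees share a time slot.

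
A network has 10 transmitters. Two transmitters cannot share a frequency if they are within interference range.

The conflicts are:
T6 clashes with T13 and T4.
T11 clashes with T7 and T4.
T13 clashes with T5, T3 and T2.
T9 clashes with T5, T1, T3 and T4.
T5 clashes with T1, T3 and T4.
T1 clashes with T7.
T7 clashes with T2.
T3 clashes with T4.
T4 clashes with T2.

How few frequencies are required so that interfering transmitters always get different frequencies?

4

T9, T5, T3, T4 all conflict with each other, so at least 4 frequencies are needed.
4 frequencies suffice: frequency 1 → {T13, T1, T4}; frequency 2 → {T6, T11, T5, T2}; frequency 3 → {T9, T7}; frequency 4 → {T3}. Each listed conflict is separated.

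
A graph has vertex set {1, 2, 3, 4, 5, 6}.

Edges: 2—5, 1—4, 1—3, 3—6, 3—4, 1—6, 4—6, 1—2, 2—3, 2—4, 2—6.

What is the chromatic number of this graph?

1, 2, 3, 4, 6 are pairwise adjacent (a clique of size 5), so at least 5 colors are needed.
5 colors suffice: color red → {2}; color blue → {3, 5}; color green → {6}; color yellow → {1}; color purple → {4}. Each edge has distinct colors on its endpoints.

5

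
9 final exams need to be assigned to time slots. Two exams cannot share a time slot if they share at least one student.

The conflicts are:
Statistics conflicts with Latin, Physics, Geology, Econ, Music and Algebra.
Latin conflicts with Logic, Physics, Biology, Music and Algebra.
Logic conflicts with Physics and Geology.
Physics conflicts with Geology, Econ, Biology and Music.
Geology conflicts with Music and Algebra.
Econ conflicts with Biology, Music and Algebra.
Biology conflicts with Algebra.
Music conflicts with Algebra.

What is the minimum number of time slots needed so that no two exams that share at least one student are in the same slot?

Statistics, Latin, Music, Algebra all conflict with each other, so at least 4 time slots are needed.
Using 4 time slots: Statistics=2, Latin=3, Logic=2, Physics=1, Geology=3, Econ=3, Biology=2, Music=4, Algebra=1. Each listed conflict is separated.

4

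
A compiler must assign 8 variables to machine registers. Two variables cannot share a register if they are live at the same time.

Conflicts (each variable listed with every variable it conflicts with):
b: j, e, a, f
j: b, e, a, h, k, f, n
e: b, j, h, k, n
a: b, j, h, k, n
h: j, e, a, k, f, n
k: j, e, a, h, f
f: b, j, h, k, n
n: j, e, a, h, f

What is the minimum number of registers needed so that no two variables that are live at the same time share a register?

j, h, f, n are mutually in conflict, so at least 4 registers are needed.
4 registers suffice: register 1 → {j}; register 2 → {b, h}; register 3 → {e, a, f}; register 4 → {k, n}. Each listed conflict is separated.

4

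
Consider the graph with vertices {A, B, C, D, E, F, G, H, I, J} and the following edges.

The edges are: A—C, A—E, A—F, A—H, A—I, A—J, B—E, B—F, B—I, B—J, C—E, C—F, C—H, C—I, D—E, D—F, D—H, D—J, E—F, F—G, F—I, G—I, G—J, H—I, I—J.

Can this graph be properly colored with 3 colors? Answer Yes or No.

No

A, C, H, I are pairwise adjacent (a clique of size 4), so at least 4 colors are needed.
So 3 colors are not enough.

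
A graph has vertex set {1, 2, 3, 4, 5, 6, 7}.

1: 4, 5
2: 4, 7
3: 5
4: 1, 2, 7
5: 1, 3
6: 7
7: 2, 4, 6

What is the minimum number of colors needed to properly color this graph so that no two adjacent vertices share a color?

3

2, 4, 7 form a triangle, so at least 3 colors are needed.
3 colors suffice: color red → {4, 5, 6}; color blue → {1, 3, 7}; color green → {2}. Each edge has distinct colors on its endpoints.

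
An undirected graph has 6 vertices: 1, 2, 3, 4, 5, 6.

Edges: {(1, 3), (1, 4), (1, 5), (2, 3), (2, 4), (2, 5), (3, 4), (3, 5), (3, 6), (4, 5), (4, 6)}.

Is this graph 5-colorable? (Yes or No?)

Yes

The chromatic number is 4. 1, 3, 4, 5 are pairwise adjacent (a clique of size 4), so at least 4 colors are needed.
4 colors suffice: 1=d, 2=d, 3=a, 4=b, 5=c, 6=c.
Since 5 ≥ 4, a proper 5-coloring certainly exists.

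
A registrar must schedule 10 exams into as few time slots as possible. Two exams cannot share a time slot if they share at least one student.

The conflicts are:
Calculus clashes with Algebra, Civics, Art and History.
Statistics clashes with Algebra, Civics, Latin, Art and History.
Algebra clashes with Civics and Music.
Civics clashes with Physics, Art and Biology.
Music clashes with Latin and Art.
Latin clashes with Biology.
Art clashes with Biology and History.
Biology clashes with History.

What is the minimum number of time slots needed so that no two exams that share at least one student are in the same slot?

3

Calculus, Algebra, Civics pairwise conflict, so at least 3 time slots are needed.
Using 3 time slots: Calculus=3, Statistics=3, Algebra=2, Civics=1, Music=1, Latin=2, Physics=2, Art=2, Biology=3, History=1. No two conflicting exams share a time slot.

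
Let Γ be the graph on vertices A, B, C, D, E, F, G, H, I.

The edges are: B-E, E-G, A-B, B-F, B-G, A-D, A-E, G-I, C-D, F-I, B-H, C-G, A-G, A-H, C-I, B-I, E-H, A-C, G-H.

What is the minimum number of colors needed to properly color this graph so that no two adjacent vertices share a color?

A, B, E, G, H are mutually adjacent (a clique of size 5), so at least 5 colors are needed.
One proper 5-coloring: A=1, B=3, C=3, D=2, E=4, F=2, G=2, H=5, I=1. Every edge joins two different colors.

5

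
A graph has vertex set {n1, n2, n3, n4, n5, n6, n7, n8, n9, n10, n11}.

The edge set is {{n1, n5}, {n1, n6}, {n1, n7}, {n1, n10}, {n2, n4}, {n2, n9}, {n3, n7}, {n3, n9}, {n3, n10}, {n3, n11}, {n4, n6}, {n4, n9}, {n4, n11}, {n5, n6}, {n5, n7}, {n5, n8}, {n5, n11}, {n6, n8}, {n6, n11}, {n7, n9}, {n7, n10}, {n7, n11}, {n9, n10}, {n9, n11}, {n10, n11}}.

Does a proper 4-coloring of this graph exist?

No

n3, n7, n9, n10, n11 are pairwise adjacent (a clique of size 5), so at least 5 colors are needed.
So 4 colors are not enough.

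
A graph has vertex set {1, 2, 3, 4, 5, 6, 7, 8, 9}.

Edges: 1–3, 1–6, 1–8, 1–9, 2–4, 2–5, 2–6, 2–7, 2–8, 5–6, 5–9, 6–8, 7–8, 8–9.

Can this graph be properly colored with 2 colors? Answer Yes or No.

1, 8, 9 are pairwise adjacent, so at least 3 colors are needed.
So 2 colors are not enough.

No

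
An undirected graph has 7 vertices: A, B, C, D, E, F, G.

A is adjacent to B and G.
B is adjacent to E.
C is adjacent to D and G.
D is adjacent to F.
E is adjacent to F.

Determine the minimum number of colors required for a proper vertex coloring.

The cycle A-B-E-F-D-C-G-A has odd length 7, so it cannot be 2-colored; at least 3 colors are needed.
3 colors suffice: color 1 → {A, C, F}; color 2 → {D, E, G}; color 3 → {B}. No two adjacent vertices share a color.

3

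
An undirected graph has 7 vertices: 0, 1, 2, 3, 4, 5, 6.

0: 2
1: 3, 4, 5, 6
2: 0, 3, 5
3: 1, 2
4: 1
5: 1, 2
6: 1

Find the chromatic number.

2

0 and 2 are adjacent, so at least 2 colors are needed.
2 colors suffice: 0=blue, 1=red, 2=red, 3=blue, 4=blue, 5=blue, 6=blue. No two adjacent vertices share a color.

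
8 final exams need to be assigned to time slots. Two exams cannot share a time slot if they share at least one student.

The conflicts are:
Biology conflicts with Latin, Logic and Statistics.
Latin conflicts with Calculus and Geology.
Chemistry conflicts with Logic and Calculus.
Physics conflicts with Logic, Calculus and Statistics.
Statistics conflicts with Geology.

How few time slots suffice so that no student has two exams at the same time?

The cycle Calculus-Latin-Geology-Statistics-Physics-Calculus has odd length 5, so it cannot be 2-colored; at least 3 time slots are needed.
3 time slots suffice: time slot 1 → {Latin, Chemistry, Physics}; time slot 2 → {Logic, Calculus, Statistics}; time slot 3 → {Biology, Geology}. Each listed conflict is separated.

3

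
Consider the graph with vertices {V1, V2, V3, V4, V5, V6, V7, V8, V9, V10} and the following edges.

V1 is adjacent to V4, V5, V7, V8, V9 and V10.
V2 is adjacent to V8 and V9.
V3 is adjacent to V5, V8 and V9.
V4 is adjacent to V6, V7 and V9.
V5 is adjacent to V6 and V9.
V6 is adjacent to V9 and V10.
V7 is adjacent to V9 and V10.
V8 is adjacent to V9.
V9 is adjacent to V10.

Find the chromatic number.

4

V1, V7, V9, V10 form a clique, so at least 4 colors are needed.
4 colors suffice: color 1 → {V9}; color 2 → {V1, V2, V3, V6}; color 3 → {V4, V5, V8, V10}; color 4 → {V7}. Each edge has distinct colors on its endpoints.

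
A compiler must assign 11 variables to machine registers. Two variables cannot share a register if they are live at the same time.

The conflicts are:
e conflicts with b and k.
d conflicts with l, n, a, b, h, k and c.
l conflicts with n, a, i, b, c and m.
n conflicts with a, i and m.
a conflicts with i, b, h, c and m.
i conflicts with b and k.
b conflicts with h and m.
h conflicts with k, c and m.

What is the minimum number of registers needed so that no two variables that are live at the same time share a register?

d, a, h, c all conflict with each other, so at least 4 registers are needed.
Using 4 registers: e=2, d=3, l=2, n=4, a=1, i=3, b=4, h=2, k=1, c=4, m=3. Each listed conflict is separated.

4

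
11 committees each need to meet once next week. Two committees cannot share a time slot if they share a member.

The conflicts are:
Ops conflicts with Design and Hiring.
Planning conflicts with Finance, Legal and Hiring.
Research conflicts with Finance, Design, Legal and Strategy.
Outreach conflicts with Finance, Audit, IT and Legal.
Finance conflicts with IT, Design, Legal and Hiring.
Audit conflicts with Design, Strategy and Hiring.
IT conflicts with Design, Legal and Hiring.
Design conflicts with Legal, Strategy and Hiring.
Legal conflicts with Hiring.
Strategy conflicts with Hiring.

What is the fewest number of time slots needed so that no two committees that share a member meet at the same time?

5

Finance, IT, Design, Legal, Hiring all conflict with each other, so at least 5 time slots are needed.
5 time slots suffice: time slot 1 → {Planning, Outreach, Design}; time slot 2 → {Research, Hiring}; time slot 3 → {Ops, Legal, Strategy}; time slot 4 → {Finance, Audit}; time slot 5 → {IT}. Each listed conflict is separated.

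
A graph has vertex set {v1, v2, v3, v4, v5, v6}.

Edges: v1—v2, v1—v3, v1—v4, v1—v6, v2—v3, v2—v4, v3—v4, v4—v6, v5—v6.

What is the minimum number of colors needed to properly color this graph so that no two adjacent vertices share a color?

4

v1, v2, v3, v4 form a clique, so at least 4 colors are needed.
4 colors suffice: v1=blue, v2=green, v3=yellow, v4=red, v5=red, v6=green. Each edge has distinct colors on its endpoints.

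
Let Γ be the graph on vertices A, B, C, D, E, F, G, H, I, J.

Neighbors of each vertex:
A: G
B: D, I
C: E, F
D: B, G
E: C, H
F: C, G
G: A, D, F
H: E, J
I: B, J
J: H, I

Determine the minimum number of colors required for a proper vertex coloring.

The cycle H-J-I-B-D-G-F-C-E-H has odd length 9, so it cannot be 2-colored; at least 3 colors are needed.
3 colors suffice: color 1 → {B, C, G, J}; color 2 → {A, D, E, F, I}; color 3 → {H}. Each edge has distinct colors on its endpoints.

3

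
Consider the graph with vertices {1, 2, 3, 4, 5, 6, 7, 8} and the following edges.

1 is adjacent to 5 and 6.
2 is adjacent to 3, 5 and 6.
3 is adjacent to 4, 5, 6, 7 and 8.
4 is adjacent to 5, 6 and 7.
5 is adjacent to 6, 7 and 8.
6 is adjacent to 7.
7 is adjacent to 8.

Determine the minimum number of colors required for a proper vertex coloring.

5

3, 4, 5, 6, 7 form a clique, so at least 5 colors are needed.
5 colors suffice: color red → {5}; color blue → {1, 3}; color green → {6, 8}; color yellow → {2, 7}; color purple → {4}. Every edge joins two different colors.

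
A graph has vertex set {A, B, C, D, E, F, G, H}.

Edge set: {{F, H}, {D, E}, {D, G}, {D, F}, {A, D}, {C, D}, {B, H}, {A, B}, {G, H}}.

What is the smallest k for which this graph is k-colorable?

The cycle F-D-A-B-H-F has odd length 5, so it cannot be 2-colored; at least 3 colors are needed.
A valid assignment using 3 colors: A=2, B=3, C=2, D=1, E=2, F=2, G=2, H=1. No two adjacent vertices share a color.

3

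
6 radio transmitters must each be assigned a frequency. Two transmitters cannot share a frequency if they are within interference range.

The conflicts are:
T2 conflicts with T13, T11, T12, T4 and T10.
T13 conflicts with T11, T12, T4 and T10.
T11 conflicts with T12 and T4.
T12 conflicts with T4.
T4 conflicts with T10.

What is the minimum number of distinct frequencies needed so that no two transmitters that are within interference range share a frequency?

T2, T13, T11, T12, T4 are mutually in conflict, so at least 5 frequencies are needed.
5 frequencies suffice: frequency 1 → {T4}; frequency 2 → {T2}; frequency 3 → {T13}; frequency 4 → {T11, T10}; frequency 5 → {T12}. Every pair that conflicts lands in different frequencies.

5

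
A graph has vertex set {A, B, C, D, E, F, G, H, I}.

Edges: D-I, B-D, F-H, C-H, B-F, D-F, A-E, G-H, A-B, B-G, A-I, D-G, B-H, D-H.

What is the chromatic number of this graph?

4

B, D, F, H form a clique, so at least 4 colors are needed.
4 colors suffice: color 1 → {A, C, D}; color 2 → {B, E, I}; color 3 → {H}; color 4 → {F, G}. Each edge has distinct colors on its endpoints.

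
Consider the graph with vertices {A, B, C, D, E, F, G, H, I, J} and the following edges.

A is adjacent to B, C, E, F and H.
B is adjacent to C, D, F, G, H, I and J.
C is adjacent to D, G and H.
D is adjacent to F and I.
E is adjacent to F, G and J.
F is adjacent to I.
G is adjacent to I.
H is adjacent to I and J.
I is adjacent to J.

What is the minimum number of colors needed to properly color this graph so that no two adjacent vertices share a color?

4

B, D, F, I are pairwise adjacent (a clique of size 4), so at least 4 colors are needed.
4 colors suffice: color 1 → {B, E}; color 2 → {A, I}; color 3 → {D, G, H}; color 4 → {C, F, J}. No two adjacent vertices share a color.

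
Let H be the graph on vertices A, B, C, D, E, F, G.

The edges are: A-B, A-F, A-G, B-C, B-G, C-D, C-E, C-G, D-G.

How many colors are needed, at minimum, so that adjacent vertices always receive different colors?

C, D, G form a triangle, so at least 3 colors are needed.
A valid assignment using 3 colors: A=1, B=3, C=1, D=3, E=2, F=2, G=2. Every edge joins two different colors.

3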